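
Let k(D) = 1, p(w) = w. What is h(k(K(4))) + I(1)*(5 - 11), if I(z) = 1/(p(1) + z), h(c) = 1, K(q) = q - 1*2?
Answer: -2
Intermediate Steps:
K(q) = -2 + q (K(q) = q - 2 = -2 + q)
I(z) = 1/(1 + z)
h(k(K(4))) + I(1)*(5 - 11) = 1 + (5 - 11)/(1 + 1) = 1 - 6/2 = 1 + (1/2)*(-6) = 1 - 3 = -2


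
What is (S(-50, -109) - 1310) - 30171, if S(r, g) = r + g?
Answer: -31640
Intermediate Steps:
S(r, g) = g + r
(S(-50, -109) - 1310) - 30171 = ((-109 - 50) - 1310) - 30171 = (-159 - 1310) - 30171 = -1469 - 30171 = -31640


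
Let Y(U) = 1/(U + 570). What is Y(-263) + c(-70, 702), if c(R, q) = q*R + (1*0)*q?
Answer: -15085979/307 ≈ -49140.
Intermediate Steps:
c(R, q) = R*q (c(R, q) = R*q + 0*q = R*q + 0 = R*q)
Y(U) = 1/(570 + U)
Y(-263) + c(-70, 702) = 1/(570 - 263) - 70*702 = 1/307 - 49140 = -15085979/307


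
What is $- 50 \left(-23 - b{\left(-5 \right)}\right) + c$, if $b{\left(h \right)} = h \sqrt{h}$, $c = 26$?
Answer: $1176 - 250 i \sqrt{5} \approx 1176.0 - 559.02 i$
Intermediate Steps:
$b{\left(h \right)} = h^{\frac{3}{2}}$
$- 50 \left(-23 - b{\left(-5 \right)}\right) + c = - 50 \left(-23 - \left(-5\right)^{\frac{3}{2}}\right) + 26 = - 50 \left(-23 - - 5 i \sqrt{5}\right) + 26 = - 50 \left(-23 + 5 i \sqrt{5}\right) + 26 = \left(1150 - 250 i \sqrt{5}\right) + 26 = 1176 - 250 i \sqrt{5}$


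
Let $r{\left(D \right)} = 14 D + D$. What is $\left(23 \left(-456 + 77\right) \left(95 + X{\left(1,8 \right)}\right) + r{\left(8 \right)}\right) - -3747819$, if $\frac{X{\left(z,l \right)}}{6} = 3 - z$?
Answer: $2815220$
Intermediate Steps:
$X{\left(z,l \right)} = 18 - 6 z$ ($X{\left(z,l \right)} = 6 \left(3 - z\right) = 18 - 6 z$)
$r{\left(D \right)} = 15 D$
$\left(23 \left(-456 + 77\right) \left(95 + X{\left(1,8 \right)}\right) + r{\left(8 \right)}\right) - -3747819 = \left(23 \left(-456 + 77\right) \left(95 + \left(18 - 6\right)\right) + 15 \cdot 8\right) - -3747819 = \left(23 \left(- 379 \left(95 + \left(18 - 6\right)\right)\right) + 120\right) + 3747819 = \left(23 \left(- 379 \left(95 + 12\right)\right) + 120\right) + 3747819 = \left(23 \left(\left(-379\right) 107\right) + 120\right) + 3747819 = \left(23 \left(-40553\right) + 120\right) + 3747819 = \left(-932719 + 120\right) + 3747819 = -932599 + 3747819 = 2815220$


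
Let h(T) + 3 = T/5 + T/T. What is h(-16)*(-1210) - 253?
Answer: 6039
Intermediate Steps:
h(T) = -2 + T/5 (h(T) = -3 + (T/5 + T/T) = -3 + (T*(⅕) + 1) = -3 + (T/5 + 1) = -3 + (1 + T/5) = -2 + T/5)
h(-16)*(-1210) - 253 = (-2 + (⅕)*(-16))*(-1210) - 253 = (-2 - 16/5)*(-1210) - 253 = -26/5*(-1210) - 253 = 6292 - 253 = 6039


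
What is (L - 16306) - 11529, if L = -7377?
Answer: -35212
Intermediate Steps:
(L - 16306) - 11529 = (-7377 - 16306) - 11529 = -23683 - 11529 = -35212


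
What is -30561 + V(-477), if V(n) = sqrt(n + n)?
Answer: -30561 + 3*I*sqrt(106) ≈ -30561.0 + 30.887*I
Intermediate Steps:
V(n) = sqrt(2)*sqrt(n) (V(n) = sqrt(2*n) = sqrt(2)*sqrt(n))
-30561 + V(-477) = -30561 + sqrt(2)*sqrt(-477) = -30561 + sqrt(2)*(3*I*sqrt(53)) = -30561 + 3*I*sqrt(106)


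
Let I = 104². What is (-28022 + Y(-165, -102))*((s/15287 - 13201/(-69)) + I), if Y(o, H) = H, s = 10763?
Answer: -326556076948168/1054803 ≈ -3.0959e+8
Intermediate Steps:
I = 10816
(-28022 + Y(-165, -102))*((s/15287 - 13201/(-69)) + I) = (-28022 - 102)*((10763/15287 - 13201/(-69)) + 10816) = -28124*((10763*(1/15287) - 13201*(-1/69)) + 10816) = -28124*((10763/15287 + 13201/69) + 10816) = -28124*(202546334/1054803 + 10816) = -28124*11611295582/1054803 = -326556076948168/1054803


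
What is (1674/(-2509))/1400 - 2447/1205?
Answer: -859734937/423268300 ≈ -2.0312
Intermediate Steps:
(1674/(-2509))/1400 - 2447/1205 = (1674*(-1/2509))*(1/1400) - 2447*1/1205 = -1674/2509*1/1400 - 2447/1205 = -837/1756300 - 2447/1205 = -859734937/423268300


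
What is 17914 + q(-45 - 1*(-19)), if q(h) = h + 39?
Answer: 17927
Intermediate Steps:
q(h) = 39 + h
17914 + q(-45 - 1*(-19)) = 17914 + (39 + (-45 - 1*(-19))) = 17914 + (39 + (-45 + 19)) = 17914 + (39 - 26) = 17914 + 13 = 17927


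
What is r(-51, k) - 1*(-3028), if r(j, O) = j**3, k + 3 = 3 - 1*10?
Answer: -129623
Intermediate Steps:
k = -10 (k = -3 + (3 - 1*10) = -3 + (3 - 10) = -3 - 7 = -10)
r(-51, k) - 1*(-3028) = (-51)**3 - 1*(-3028) = -132651 + 3028 = -129623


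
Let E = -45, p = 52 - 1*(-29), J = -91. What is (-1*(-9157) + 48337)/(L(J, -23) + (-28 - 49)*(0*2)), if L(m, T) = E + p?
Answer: 28747/18 ≈ 1597.1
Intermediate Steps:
p = 81 (p = 52 + 29 = 81)
L(m, T) = 36 (L(m, T) = -45 + 81 = 36)
(-1*(-9157) + 48337)/(L(J, -23) + (-28 - 49)*(0*2)) = (-1*(-9157) + 48337)/(36 + (-28 - 49)*(0*2)) = (9157 + 48337)/(36 - 77*0) = 57494/(36 + 0) = 57494/36 = 57494*(1/36) = 28747/18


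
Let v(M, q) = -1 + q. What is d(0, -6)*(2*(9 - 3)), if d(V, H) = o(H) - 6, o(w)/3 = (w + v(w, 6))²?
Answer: -36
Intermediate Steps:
o(w) = 3*(5 + w)² (o(w) = 3*(w + (-1 + 6))² = 3*(w + 5)² = 3*(5 + w)²)
d(V, H) = -6 + 3*(5 + H)² (d(V, H) = 3*(5 + H)² - 6 = -6 + 3*(5 + H)²)
d(0, -6)*(2*(9 - 3)) = (-6 + 3*(5 - 6)²)*(2*(9 - 3)) = (-6 + 3*(-1)²)*(2*6) = (-6 + 3*1)*12 = (-6 + 3)*12 = -3*12 = -36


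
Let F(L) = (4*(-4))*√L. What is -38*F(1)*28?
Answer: 17024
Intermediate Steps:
F(L) = -16*√L
-38*F(1)*28 = -(-608)*√1*28 = -(-608)*28 = -38*(-16)*28 = 608*28 = 17024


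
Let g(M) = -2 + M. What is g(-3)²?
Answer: 25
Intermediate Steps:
g(-3)² = (-2 - 3)² = (-5)² = 25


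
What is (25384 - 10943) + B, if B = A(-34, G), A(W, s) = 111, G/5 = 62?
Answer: 14552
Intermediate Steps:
G = 310 (G = 5*62 = 310)
B = 111
(25384 - 10943) + B = (25384 - 10943) + 111 = 14441 + 111 = 14552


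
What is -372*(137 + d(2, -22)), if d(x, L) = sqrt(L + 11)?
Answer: -50964 - 372*I*sqrt(11) ≈ -50964.0 - 1233.8*I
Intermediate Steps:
d(x, L) = sqrt(11 + L)
-372*(137 + d(2, -22)) = -372*(137 + sqrt(11 - 22)) = -372*(137 + sqrt(-11)) = -372*(137 + I*sqrt(11)) = -50964 - 372*I*sqrt(11)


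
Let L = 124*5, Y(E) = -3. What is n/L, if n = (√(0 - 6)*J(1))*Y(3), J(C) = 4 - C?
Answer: -9*I*√6/620 ≈ -0.035557*I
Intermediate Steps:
L = 620
n = -9*I*√6 (n = (√(0 - 6)*(4 - 1*1))*(-3) = (√(-6)*(4 - 1))*(-3) = ((I*√6)*3)*(-3) = (3*I*√6)*(-3) = -9*I*√6 ≈ -22.045*I)
n/L = -9*I*√6/620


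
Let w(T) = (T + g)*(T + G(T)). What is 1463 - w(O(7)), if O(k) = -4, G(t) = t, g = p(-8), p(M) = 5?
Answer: 1471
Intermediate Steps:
g = 5
w(T) = 2*T*(5 + T) (w(T) = (T + 5)*(T + T) = (5 + T)*(2*T) = 2*T*(5 + T))
1463 - w(O(7)) = 1463 - 2*(-4)*(5 - 4) = 1463 - 2*(-4) = 1463 - 1*(-8) = 1463 + 8 = 1471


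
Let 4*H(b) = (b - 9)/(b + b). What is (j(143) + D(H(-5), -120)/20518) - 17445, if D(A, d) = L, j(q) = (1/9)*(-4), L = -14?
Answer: -1610755394/92331 ≈ -17445.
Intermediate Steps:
H(b) = (-9 + b)/(8*b) (H(b) = ((b - 9)/(b + b))/4 = ((-9 + b)/((2*b)))/4 = ((-9 + b)*(1/(2*b)))/4 = ((-9 + b)/(2*b))/4 = (-9 + b)/(8*b))
j(q) = -4/9 (j(q) = (1*(⅑))*(-4) = (⅑)*(-4) = -4/9)
D(A, d) = -14
(j(143) + D(H(-5), -120)/20518) - 17445 = (-4/9 - 14/20518) - 17445 = (-4/9 - 14*1/20518) - 17445 = (-4/9 - 7/10259) - 17445 = -41099/92331 - 17445 = -1610755394/92331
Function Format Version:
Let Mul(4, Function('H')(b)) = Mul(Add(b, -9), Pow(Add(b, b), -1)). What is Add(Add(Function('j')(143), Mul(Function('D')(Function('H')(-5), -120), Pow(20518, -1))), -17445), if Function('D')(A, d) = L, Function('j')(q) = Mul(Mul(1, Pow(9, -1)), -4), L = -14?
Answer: Rational(-1610755394, 92331) ≈ -17445.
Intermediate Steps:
Function('H')(b) = Mul(Rational(1, 8), Pow(b, -1), Add(-9, b)) (Function('H')(b) = Mul(Rational(1, 4), Mul(Add(b, -9), Pow(Add(b, b), -1))) = Mul(Rational(1, 4), Mul(Add(-9, b), Pow(Mul(2, b), -1))) = Mul(Rational(1, 4), Mul(Add(-9, b), Mul(Rational(1, 2), Pow(b, -1)))) = Mul(Rational(1, 4), Mul(Rational(1, 2), Pow(b, -1), Add(-9, b))) = Mul(Rational(1, 8), Pow(b, -1), Add(-9, b)))
Function('j')(q) = Rational(-4, 9) (Function('j')(q) = Mul(Mul(1, Rational(1, 9)), -4) = Mul(Rational(1, 9), -4) = Rational(-4, 9))
Function('D')(A, d) = -14
Add(Add(Function('j')(143), Mul(Function('D')(Function('H')(-5), -120), Pow(20518, -1))), -17445) = Add(Add(Rational(-4, 9), Mul(-14, Pow(20518, -1))), -17445) = Add(Add(Rational(-4, 9), Mul(-14, Rational(1, 20518))), -17445) = Add(Add(Rational(-4, 9), Rational(-7, 10259)), -17445) = Add(Rational(-41099, 92331), -17445) = Rational(-1610755394, 92331)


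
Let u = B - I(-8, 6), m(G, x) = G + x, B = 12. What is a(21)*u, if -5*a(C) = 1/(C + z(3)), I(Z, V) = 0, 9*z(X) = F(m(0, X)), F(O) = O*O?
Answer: -6/55 ≈ -0.10909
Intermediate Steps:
F(O) = O**2
z(X) = X**2/9 (z(X) = (0 + X)**2/9 = X**2/9)
u = 12 (u = 12 - 1*0 = 12 + 0 = 12)
a(C) = -1/(5*(1 + C)) (a(C) = -1/(5*(C + (1/9)*3**2)) = -1/(5*(C + (1/9)*9)) = -1/(5*(C + 1)) = -1/(5*(1 + C)))
a(21)*u = -1/(5 + 5*21)*12 = -1/(5 + 105)*12 = -1/110*12 = -6/55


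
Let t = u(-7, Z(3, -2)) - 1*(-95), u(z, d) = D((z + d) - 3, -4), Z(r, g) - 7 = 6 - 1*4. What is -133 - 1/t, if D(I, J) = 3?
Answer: -13035/98 ≈ -133.01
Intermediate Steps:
Z(r, g) = 9 (Z(r, g) = 7 + (6 - 1*4) = 7 + (6 - 4) = 7 + 2 = 9)
u(z, d) = 3
t = 98 (t = 3 - 1*(-95) = 3 + 95 = 98)
-133 - 1/t = -133 - 1/98 = -13035/98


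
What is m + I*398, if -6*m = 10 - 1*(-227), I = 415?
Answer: 330261/2 ≈ 1.6513e+5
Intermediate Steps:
m = -79/2 (m = -(10 - 1*(-227))/6 = -(10 + 227)/6 = -1/6*237 = -79/2 ≈ -39.500)
m + I*398 = -79/2 + 415*398 = -79/2 + 165170 = 330261/2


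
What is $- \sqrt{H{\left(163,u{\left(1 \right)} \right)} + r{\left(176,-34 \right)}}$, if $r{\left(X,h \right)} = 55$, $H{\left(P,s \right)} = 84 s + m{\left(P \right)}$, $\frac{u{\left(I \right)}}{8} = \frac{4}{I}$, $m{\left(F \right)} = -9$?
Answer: $- \sqrt{2734} \approx -52.288$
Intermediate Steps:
$u{\left(I \right)} = \frac{32}{I}$ ($u{\left(I \right)} = 8 \frac{4}{I} = \frac{32}{I}$)
$H{\left(P,s \right)} = -9 + 84 s$ ($H{\left(P,s \right)} = 84 s - 9 = -9 + 84 s$)
$- \sqrt{H{\left(163,u{\left(1 \right)} \right)} + r{\left(176,-34 \right)}} = - \sqrt{\left(-9 + 84 \cdot \frac{32}{1}\right) + 55} = - \sqrt{\left(-9 + 84 \cdot 32 \cdot 1\right) + 55} = - \sqrt{\left(-9 + 84 \cdot 32\right) + 55} = - \sqrt{\left(-9 + 2688\right) + 55} = - \sqrt{2679 + 55} = - \sqrt{2734}$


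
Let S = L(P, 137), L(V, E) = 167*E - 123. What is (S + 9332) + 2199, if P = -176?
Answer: 34287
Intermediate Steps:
L(V, E) = -123 + 167*E
S = 22756 (S = -123 + 167*137 = -123 + 22879 = 22756)
(S + 9332) + 2199 = (22756 + 9332) + 2199 = 32088 + 2199 = 34287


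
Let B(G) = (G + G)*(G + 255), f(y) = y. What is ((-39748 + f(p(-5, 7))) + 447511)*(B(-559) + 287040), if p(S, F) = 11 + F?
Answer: 255642802272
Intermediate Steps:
B(G) = 2*G*(255 + G) (B(G) = (2*G)*(255 + G) = 2*G*(255 + G))
((-39748 + f(p(-5, 7))) + 447511)*(B(-559) + 287040) = ((-39748 + (11 + 7)) + 447511)*(2*(-559)*(255 - 559) + 287040) = ((-39748 + 18) + 447511)*(2*(-559)*(-304) + 287040) = (-39730 + 447511)*(339872 + 287040) = 407781*626912 = 255642802272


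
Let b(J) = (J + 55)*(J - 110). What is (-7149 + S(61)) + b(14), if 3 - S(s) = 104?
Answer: -13874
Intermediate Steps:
b(J) = (-110 + J)*(55 + J) (b(J) = (55 + J)*(-110 + J) = (-110 + J)*(55 + J))
S(s) = -101 (S(s) = 3 - 1*104 = 3 - 104 = -101)
(-7149 + S(61)) + b(14) = (-7149 - 101) + (-6050 + 14² - 55*14) = -7250 + (-6050 + 196 - 770) = -7250 - 6624 = -13874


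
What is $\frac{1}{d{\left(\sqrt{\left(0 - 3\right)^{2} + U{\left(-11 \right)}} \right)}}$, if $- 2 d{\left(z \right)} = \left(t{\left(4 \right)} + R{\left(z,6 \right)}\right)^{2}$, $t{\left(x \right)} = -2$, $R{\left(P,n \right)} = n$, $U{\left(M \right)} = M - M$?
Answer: $- \frac{1}{8} \approx -0.125$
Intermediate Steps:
$U{\left(M \right)} = 0$
$d{\left(z \right)} = -8$ ($d{\left(z \right)} = - \frac{\left(-2 + 6\right)^{2}}{2} = - \frac{4^{2}}{2} = \left(- \frac{1}{2}\right) 16 = -8$)
$\frac{1}{d{\left(\sqrt{\left(0 - 3\right)^{2} + U{\left(-11 \right)}} \right)}} = \frac{1}{-8} = - \frac{1}{8}$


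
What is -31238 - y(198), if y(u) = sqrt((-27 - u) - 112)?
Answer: -31238 - I*sqrt(337) ≈ -31238.0 - 18.358*I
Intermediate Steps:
y(u) = sqrt(-139 - u)
-31238 - y(198) = -31238 - sqrt(-139 - 1*198) = -31238 - sqrt(-139 - 198) = -31238 - sqrt(-337) = -31238 - I*sqrt(337)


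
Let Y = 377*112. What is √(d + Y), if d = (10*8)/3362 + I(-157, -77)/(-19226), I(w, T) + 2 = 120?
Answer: √6559113597979369/394133 ≈ 205.48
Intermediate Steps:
I(w, T) = 118 (I(w, T) = -2 + 120 = 118)
Y = 42224
d = 285341/16159453 (d = (10*8)/3362 + 118/(-19226) = 80*(1/3362) + 118*(-1/19226) = 40/1681 - 59/9613 = 285341/16159453 ≈ 0.017658)
√(d + Y) = √(285341/16159453 + 42224) = √(682317028813/16159453) = √6559113597979369/394133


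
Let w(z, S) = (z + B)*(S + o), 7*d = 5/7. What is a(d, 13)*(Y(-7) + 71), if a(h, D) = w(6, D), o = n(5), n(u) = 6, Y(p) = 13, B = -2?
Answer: 6384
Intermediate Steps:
o = 6
d = 5/49 (d = (5/7)/7 = (5*(1/7))/7 = (1/7)*(5/7) = 5/49 ≈ 0.10204)
w(z, S) = (-2 + z)*(6 + S) (w(z, S) = (z - 2)*(S + 6) = (-2 + z)*(6 + S))
a(h, D) = 24 + 4*D (a(h, D) = -12 - 2*D + 6*6 + D*6 = -12 - 2*D + 36 + 6*D = 24 + 4*D)
a(d, 13)*(Y(-7) + 71) = (24 + 4*13)*(13 + 71) = (24 + 52)*84 = 76*84 = 6384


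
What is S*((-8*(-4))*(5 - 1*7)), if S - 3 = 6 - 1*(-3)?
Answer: -768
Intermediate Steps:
S = 12 (S = 3 + (6 - 1*(-3)) = 3 + (6 + 3) = 3 + 9 = 12)
S*((-8*(-4))*(5 - 1*7)) = 12*((-8*(-4))*(5 - 1*7)) = 12*(32*(5 - 7)) = 12*(32*(-2)) = 12*(-64) = -768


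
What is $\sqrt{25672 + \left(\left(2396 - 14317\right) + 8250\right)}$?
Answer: $7 \sqrt{449} \approx 148.33$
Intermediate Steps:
$\sqrt{25672 + \left(\left(2396 - 14317\right) + 8250\right)} = \sqrt{25672 + \left(-11921 + 8250\right)} = \sqrt{25672 - 3671} = \sqrt{22001} = 7 \sqrt{449}$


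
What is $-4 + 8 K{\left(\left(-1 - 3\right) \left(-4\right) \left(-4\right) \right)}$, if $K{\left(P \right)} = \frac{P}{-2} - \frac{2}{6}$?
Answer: $\frac{748}{3} \approx 249.33$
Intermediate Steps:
$K{\left(P \right)} = - \frac{1}{3} - \frac{P}{2}$ ($K{\left(P \right)} = P \left(- \frac{1}{2}\right) - \frac{1}{3} = - \frac{P}{2} - \frac{1}{3} = - \frac{1}{3} - \frac{P}{2}$)
$-4 + 8 K{\left(\left(-1 - 3\right) \left(-4\right) \left(-4\right) \right)} = -4 + 8 \left(- \frac{1}{3} - \frac{\left(-1 - 3\right) \left(-4\right) \left(-4\right)}{2}\right) = -4 + 8 \left(- \frac{1}{3} - \frac{\left(-4\right) \left(-4\right) \left(-4\right)}{2}\right) = -4 + 8 \left(- \frac{1}{3} - \frac{16 \left(-4\right)}{2}\right) = -4 + 8 \left(- \frac{1}{3} - -32\right) = -4 + 8 \left(- \frac{1}{3} + 32\right) = -4 + 8 \cdot \frac{95}{3} = -4 + \frac{760}{3} = \frac{748}{3}$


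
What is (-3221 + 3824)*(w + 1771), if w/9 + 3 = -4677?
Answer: -24330447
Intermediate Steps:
w = -42120 (w = -27 + 9*(-4677) = -27 - 42093 = -42120)
(-3221 + 3824)*(w + 1771) = (-3221 + 3824)*(-42120 + 1771) = 603*(-40349) = -24330447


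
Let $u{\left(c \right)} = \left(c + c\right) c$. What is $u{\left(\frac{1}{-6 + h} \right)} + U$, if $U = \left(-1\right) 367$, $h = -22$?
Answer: $- \frac{143863}{392} \approx -367.0$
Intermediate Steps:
$U = -367$
$u{\left(c \right)} = 2 c^{2}$ ($u{\left(c \right)} = 2 c c = 2 c^{2}$)
$u{\left(\frac{1}{-6 + h} \right)} + U = 2 \left(\frac{1}{-6 - 22}\right)^{2} - 367 = 2 \left(\frac{1}{-28}\right)^{2} - 367 = 2 \left(- \frac{1}{28}\right)^{2} - 367 = 2 \cdot \frac{1}{784} - 367 = \frac{1}{392} - 367 = - \frac{143863}{392}$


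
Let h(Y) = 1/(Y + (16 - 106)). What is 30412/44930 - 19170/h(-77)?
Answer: 71919241556/22465 ≈ 3.2014e+6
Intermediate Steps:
h(Y) = 1/(-90 + Y) (h(Y) = 1/(Y - 90) = 1/(-90 + Y))
30412/44930 - 19170/h(-77) = 30412/44930 - 19170/(1/(-90 - 77)) = 30412*(1/44930) - 19170/(1/(-167)) = 15206/22465 - 19170/(-1/167) = 15206/22465 - 19170*(-167) = 15206/22465 + 3201390 = 71919241556/22465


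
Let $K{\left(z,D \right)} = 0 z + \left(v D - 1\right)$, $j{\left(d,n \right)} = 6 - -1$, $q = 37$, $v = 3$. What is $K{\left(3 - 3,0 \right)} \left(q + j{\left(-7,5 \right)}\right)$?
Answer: $-44$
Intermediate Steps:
$j{\left(d,n \right)} = 7$ ($j{\left(d,n \right)} = 6 + 1 = 7$)
$K{\left(z,D \right)} = -1 + 3 D$ ($K{\left(z,D \right)} = 0 z + \left(3 D - 1\right) = 0 + \left(-1 + 3 D\right) = -1 + 3 D$)
$K{\left(3 - 3,0 \right)} \left(q + j{\left(-7,5 \right)}\right) = \left(-1 + 3 \cdot 0\right) \left(37 + 7\right) = \left(-1 + 0\right) 44 = \left(-1\right) 44 = -44$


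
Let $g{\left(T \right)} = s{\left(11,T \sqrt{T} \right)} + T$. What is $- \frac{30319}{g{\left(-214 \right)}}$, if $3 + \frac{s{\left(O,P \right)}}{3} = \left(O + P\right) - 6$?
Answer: $\frac{788294}{11030795} - \frac{9732399 i \sqrt{214}}{44123180} \approx 0.071463 - 3.2267 i$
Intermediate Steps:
$s{\left(O,P \right)} = -27 + 3 O + 3 P$ ($s{\left(O,P \right)} = -9 + 3 \left(\left(O + P\right) - 6\right) = -9 + 3 \left(-6 + O + P\right) = -9 + \left(-18 + 3 O + 3 P\right) = -27 + 3 O + 3 P$)
$g{\left(T \right)} = 6 + T + 3 T^{\frac{3}{2}}$ ($g{\left(T \right)} = \left(-27 + 3 \cdot 11 + 3 T \sqrt{T}\right) + T = \left(-27 + 33 + 3 T^{\frac{3}{2}}\right) + T = \left(6 + 3 T^{\frac{3}{2}}\right) + T = 6 + T + 3 T^{\frac{3}{2}}$)
$- \frac{30319}{g{\left(-214 \right)}} = - \frac{30319}{6 - 214 + 3 \left(-214\right)^{\frac{3}{2}}} = - \frac{30319}{6 - 214 + 3 \left(- 214 i \sqrt{214}\right)} = - \frac{30319}{6 - 214 - 642 i \sqrt{214}} = - \frac{30319}{-208 - 642 i \sqrt{214}}$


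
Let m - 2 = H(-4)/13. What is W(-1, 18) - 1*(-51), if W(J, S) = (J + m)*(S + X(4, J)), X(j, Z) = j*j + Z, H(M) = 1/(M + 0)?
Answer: 4335/52 ≈ 83.365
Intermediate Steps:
H(M) = 1/M
X(j, Z) = Z + j**2 (X(j, Z) = j**2 + Z = Z + j**2)
m = 103/52 (m = 2 + 1/(-4*13) = 2 - 1/4*1/13 = 2 - 1/52 = 103/52 ≈ 1.9808)
W(J, S) = (103/52 + J)*(16 + J + S) (W(J, S) = (J + 103/52)*(S + (J + 4**2)) = (103/52 + J)*(S + (J + 16)) = (103/52 + J)*(S + (16 + J)) = (103/52 + J)*(16 + J + S))
W(-1, 18) - 1*(-51) = (412/13 + (-1)**2 + (103/52)*18 + (935/52)*(-1) - 1*18) - 1*(-51) = (412/13 + 1 + 927/26 - 935/52 - 18) + 51 = 1683/52 + 51 = 4335/52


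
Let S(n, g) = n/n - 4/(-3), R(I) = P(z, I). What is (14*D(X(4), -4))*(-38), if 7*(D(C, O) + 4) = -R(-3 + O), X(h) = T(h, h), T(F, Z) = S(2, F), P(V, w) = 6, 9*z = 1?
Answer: 2584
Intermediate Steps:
z = 1/9 (z = (1/9)*1 = 1/9 ≈ 0.11111)
R(I) = 6
S(n, g) = 7/3 (S(n, g) = 1 - 4*(-1/3) = 1 + 4/3 = 7/3)
T(F, Z) = 7/3
X(h) = 7/3
D(C, O) = -34/7 (D(C, O) = -4 + (-1*6)/7 = -4 + (1/7)*(-6) = -4 - 6/7 = -34/7)
(14*D(X(4), -4))*(-38) = (14*(-34/7))*(-38) = -68*(-38) = 2584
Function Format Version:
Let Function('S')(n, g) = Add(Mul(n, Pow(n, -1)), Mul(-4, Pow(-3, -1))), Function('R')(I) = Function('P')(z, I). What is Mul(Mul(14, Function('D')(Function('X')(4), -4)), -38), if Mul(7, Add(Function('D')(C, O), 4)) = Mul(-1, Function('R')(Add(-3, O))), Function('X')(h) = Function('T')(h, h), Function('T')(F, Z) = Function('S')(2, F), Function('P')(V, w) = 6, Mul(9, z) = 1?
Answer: 2584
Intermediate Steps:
z = Rational(1, 9) (z = Mul(Rational(1, 9), 1) = Rational(1, 9) ≈ 0.11111)
Function('R')(I) = 6
Function('S')(n, g) = Rational(7, 3) (Function('S')(n, g) = Add(1, Mul(-4, Rational(-1, 3))) = Add(1, Rational(4, 3)) = Rational(7, 3))
Function('T')(F, Z) = Rational(7, 3)
Function('X')(h) = Rational(7, 3)
Function('D')(C, O) = Rational(-34, 7) (Function('D')(C, O) = Add(-4, Mul(Rational(1, 7), Mul(-1, 6))) = Add(-4, Mul(Rational(1, 7), -6)) = Add(-4, Rational(-6, 7)) = Rational(-34, 7))
Mul(Mul(14, Function('D')(Function('X')(4), -4)), -38) = Mul(Mul(14, Rational(-34, 7)), -38) = Mul(-68, -38) = 2584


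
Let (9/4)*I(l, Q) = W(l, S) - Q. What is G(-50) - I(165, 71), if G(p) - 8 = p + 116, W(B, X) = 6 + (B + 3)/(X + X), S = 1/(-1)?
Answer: 1262/9 ≈ 140.22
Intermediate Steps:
S = -1
W(B, X) = 6 + (3 + B)/(2*X) (W(B, X) = 6 + (3 + B)/((2*X)) = 6 + (3 + B)*(1/(2*X)) = 6 + (3 + B)/(2*X))
G(p) = 124 + p (G(p) = 8 + (p + 116) = 8 + (116 + p) = 124 + p)
I(l, Q) = 2 - 4*Q/9 - 2*l/9 (I(l, Q) = 4*((½)*(3 + l + 12*(-1))/(-1) - Q)/9 = 4*((½)*(-1)*(3 + l - 12) - Q)/9 = 4*((½)*(-1)*(-9 + l) - Q)/9 = 4*((9/2 - l/2) - Q)/9 = 4*(9/2 - Q - l/2)/9 = 2 - 4*Q/9 - 2*l/9)
G(-50) - I(165, 71) = (124 - 50) - (2 - 4/9*71 - 2/9*165) = 74 - (2 - 284/9 - 110/3) = 74 - 1*(-596/9) = 74 + 596/9 = 1262/9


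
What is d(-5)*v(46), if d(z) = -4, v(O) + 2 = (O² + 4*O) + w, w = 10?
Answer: -9232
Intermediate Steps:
v(O) = 8 + O² + 4*O (v(O) = -2 + ((O² + 4*O) + 10) = -2 + (10 + O² + 4*O) = 8 + O² + 4*O)
d(-5)*v(46) = -4*(8 + 46² + 4*46) = -4*(8 + 2116 + 184) = -4*2308 = -9232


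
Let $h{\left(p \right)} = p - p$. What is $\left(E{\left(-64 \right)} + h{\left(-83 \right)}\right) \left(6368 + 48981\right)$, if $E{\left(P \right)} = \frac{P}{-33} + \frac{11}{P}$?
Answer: $\frac{206617817}{2112} \approx 97830.0$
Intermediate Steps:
$h{\left(p \right)} = 0$
$E{\left(P \right)} = \frac{11}{P} - \frac{P}{33}$ ($E{\left(P \right)} = P \left(- \frac{1}{33}\right) + \frac{11}{P} = - \frac{P}{33} + \frac{11}{P} = \frac{11}{P} - \frac{P}{33}$)
$\left(E{\left(-64 \right)} + h{\left(-83 \right)}\right) \left(6368 + 48981\right) = \left(\left(\frac{11}{-64} - - \frac{64}{33}\right) + 0\right) \left(6368 + 48981\right) = \left(\left(11 \left(- \frac{1}{64}\right) + \frac{64}{33}\right) + 0\right) 55349 = \left(\left(- \frac{11}{64} + \frac{64}{33}\right) + 0\right) 55349 = \left(\frac{3733}{2112} + 0\right) 55349 = \frac{3733}{2112} \cdot 55349 = \frac{206617817}{2112}$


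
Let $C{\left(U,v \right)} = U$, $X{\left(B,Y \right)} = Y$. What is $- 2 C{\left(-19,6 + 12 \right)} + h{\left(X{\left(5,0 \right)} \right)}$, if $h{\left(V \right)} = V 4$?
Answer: $38$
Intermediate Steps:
$h{\left(V \right)} = 4 V$
$- 2 C{\left(-19,6 + 12 \right)} + h{\left(X{\left(5,0 \right)} \right)} = \left(-2\right) \left(-19\right) + 4 \cdot 0 = 38 + 0 = 38$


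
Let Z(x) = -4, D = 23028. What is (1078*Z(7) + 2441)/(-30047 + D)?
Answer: 1871/7019 ≈ 0.26656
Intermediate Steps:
(1078*Z(7) + 2441)/(-30047 + D) = (1078*(-4) + 2441)/(-30047 + 23028) = (-4312 + 2441)/(-7019) = -1871*(-1/7019) = 1871/7019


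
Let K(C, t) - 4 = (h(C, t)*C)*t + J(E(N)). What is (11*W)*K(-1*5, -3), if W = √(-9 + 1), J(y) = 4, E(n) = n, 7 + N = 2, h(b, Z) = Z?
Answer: -814*I*√2 ≈ -1151.2*I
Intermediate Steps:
N = -5 (N = -7 + 2 = -5)
K(C, t) = 8 + C*t² (K(C, t) = 4 + ((t*C)*t + 4) = 4 + ((C*t)*t + 4) = 4 + (C*t² + 4) = 4 + (4 + C*t²) = 8 + C*t²)
W = 2*I*√2 (W = √(-8) = 2*I*√2 ≈ 2.8284*I)
(11*W)*K(-1*5, -3) = (11*(2*I*√2))*(8 - 1*5*(-3)²) = (22*I*√2)*(8 - 5*9) = (22*I*√2)*(8 - 45) = (22*I*√2)*(-37) = -814*I*√2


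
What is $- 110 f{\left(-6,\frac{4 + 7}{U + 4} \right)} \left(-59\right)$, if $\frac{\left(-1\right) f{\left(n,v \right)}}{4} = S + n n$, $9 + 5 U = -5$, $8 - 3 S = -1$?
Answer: $-1012440$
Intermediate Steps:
$S = 3$ ($S = \frac{8}{3} - - \frac{1}{3} = \frac{8}{3} + \frac{1}{3} = 3$)
$U = - \frac{14}{5}$ ($U = - \frac{9}{5} + \frac{1}{5} \left(-5\right) = - \frac{9}{5} - 1 = - \frac{14}{5} \approx -2.8$)
$f{\left(n,v \right)} = -12 - 4 n^{2}$ ($f{\left(n,v \right)} = - 4 \left(3 + n n\right) = - 4 \left(3 + n^{2}\right) = -12 - 4 n^{2}$)
$- 110 f{\left(-6,\frac{4 + 7}{U + 4} \right)} \left(-59\right) = - 110 \left(-12 - 4 \left(-6\right)^{2}\right) \left(-59\right) = - 110 \left(-12 - 144\right) \left(-59\right) = \left(-110\right) \left(-156\right) \left(-59\right) = 17160 \left(-59\right) = -1012440$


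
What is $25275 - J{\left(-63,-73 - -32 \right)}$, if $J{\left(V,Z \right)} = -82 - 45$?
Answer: $25402$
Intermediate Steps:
$J{\left(V,Z \right)} = -127$ ($J{\left(V,Z \right)} = -82 - 45 = -127$)
$25275 - J{\left(-63,-73 - -32 \right)} = 25275 - -127 = 25275 + 127 = 25402$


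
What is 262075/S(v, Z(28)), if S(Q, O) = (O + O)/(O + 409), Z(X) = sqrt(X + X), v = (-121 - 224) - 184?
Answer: 262075/2 + 107188675*sqrt(14)/56 ≈ 7.2929e+6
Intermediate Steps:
v = -529 (v = -345 - 184 = -529)
Z(X) = sqrt(2)*sqrt(X) (Z(X) = sqrt(2*X) = sqrt(2)*sqrt(X))
S(Q, O) = 2*O/(409 + O) (S(Q, O) = (2*O)/(409 + O) = 2*O/(409 + O))
262075/S(v, Z(28)) = 262075/((2*(sqrt(2)*sqrt(28))/(409 + sqrt(2)*sqrt(28)))) = 262075/((2*(sqrt(2)*(2*sqrt(7)))/(409 + sqrt(2)*(2*sqrt(7))))) = 262075/((2*(2*sqrt(14))/(409 + 2*sqrt(14)))) = 262075/((4*sqrt(14)/(409 + 2*sqrt(14)))) = 262075*(sqrt(14)*(409 + 2*sqrt(14))/56) = 262075*sqrt(14)*(409 + 2*sqrt(14))/56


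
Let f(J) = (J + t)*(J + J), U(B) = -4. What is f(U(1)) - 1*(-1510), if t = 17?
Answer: 1406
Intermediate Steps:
f(J) = 2*J*(17 + J) (f(J) = (J + 17)*(J + J) = (17 + J)*(2*J) = 2*J*(17 + J))
f(U(1)) - 1*(-1510) = 2*(-4)*(17 - 4) - 1*(-1510) = 2*(-4)*13 + 1510 = -104 + 1510 = 1406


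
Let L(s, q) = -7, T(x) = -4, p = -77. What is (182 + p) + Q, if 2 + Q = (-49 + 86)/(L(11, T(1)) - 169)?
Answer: 18091/176 ≈ 102.79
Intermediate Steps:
Q = -389/176 (Q = -2 + (-49 + 86)/(-7 - 169) = -2 + 37/(-176) = -2 + 37*(-1/176) = -2 - 37/176 = -389/176 ≈ -2.2102)
(182 + p) + Q = (182 - 77) - 389/176 = 105 - 389/176 = 18091/176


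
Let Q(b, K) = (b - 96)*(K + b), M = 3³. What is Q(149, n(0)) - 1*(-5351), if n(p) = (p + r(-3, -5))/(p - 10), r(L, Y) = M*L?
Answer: 136773/10 ≈ 13677.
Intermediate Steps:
M = 27
r(L, Y) = 27*L
n(p) = (-81 + p)/(-10 + p) (n(p) = (p + 27*(-3))/(p - 10) = (p - 81)/(-10 + p) = (-81 + p)/(-10 + p))
Q(b, K) = (-96 + b)*(K + b)
Q(149, n(0)) - 1*(-5351) = (149² - 96*(-81 + 0)/(-10 + 0) - 96*149 + ((-81 + 0)/(-10 + 0))*149) - 1*(-5351) = (22201 - 96*(-81)/(-10) - 14304 + (-81/(-10))*149) + 5351 = (22201 - (-48)*(-81)/5 - 14304 - ⅒*(-81)*149) + 5351 = (22201 - 96*81/10 - 14304 + (81/10)*149) + 5351 = (22201 - 3888/5 - 14304 + 12069/10) + 5351 = 83263/10 + 5351 = 136773/10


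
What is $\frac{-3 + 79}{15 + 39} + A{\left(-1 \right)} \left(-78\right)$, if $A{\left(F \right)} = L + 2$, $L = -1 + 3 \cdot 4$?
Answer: $- \frac{27340}{27} \approx -1012.6$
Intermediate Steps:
$L = 11$ ($L = -1 + 12 = 11$)
$A{\left(F \right)} = 13$ ($A{\left(F \right)} = 11 + 2 = 13$)
$\frac{-3 + 79}{15 + 39} + A{\left(-1 \right)} \left(-78\right) = \frac{-3 + 79}{15 + 39} + 13 \left(-78\right) = \frac{76}{54} - 1014 = 76 \cdot \frac{1}{54} - 1014 = \frac{38}{27} - 1014 = - \frac{27340}{27}$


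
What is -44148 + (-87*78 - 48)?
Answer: -50982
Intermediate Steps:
-44148 + (-87*78 - 48) = -44148 + (-6786 - 48) = -44148 - 6834 = -50982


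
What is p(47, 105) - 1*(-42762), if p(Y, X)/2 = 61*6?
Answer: 43494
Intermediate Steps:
p(Y, X) = 732 (p(Y, X) = 2*(61*6) = 2*366 = 732)
p(47, 105) - 1*(-42762) = 732 - 1*(-42762) = 732 + 42762 = 43494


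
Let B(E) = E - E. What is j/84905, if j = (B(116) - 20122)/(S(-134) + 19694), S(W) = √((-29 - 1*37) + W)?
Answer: -99070667/8232682486395 + 10061*I*√2/1646536497279 ≈ -1.2034e-5 + 8.6414e-9*I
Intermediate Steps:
B(E) = 0
S(W) = √(-66 + W) (S(W) = √((-29 - 37) + W) = √(-66 + W))
j = -20122/(19694 + 10*I*√2) (j = (0 - 20122)/(√(-66 - 134) + 19694) = -20122/(√(-200) + 19694) = -20122/(10*I*√2 + 19694) = -20122/(19694 + 10*I*√2) ≈ -1.0217 + 0.0007337*I)
j/84905 = (-99070667/96963459 + 50305*I*√2/96963459)/84905 = (-99070667/96963459 + 50305*I*√2/96963459)*(1/84905) = -99070667/8232682486395 + 10061*I*√2/1646536497279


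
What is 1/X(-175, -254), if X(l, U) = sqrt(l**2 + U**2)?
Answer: sqrt(95141)/95141 ≈ 0.0032420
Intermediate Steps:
X(l, U) = sqrt(U**2 + l**2)
1/X(-175, -254) = 1/(sqrt((-254)**2 + (-175)**2)) = 1/(sqrt(64516 + 30625)) = 1/(sqrt(95141)) = sqrt(95141)/95141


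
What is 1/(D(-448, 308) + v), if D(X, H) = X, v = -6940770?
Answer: -1/6941218 ≈ -1.4407e-7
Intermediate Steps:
1/(D(-448, 308) + v) = 1/(-448 - 6940770) = 1/(-6941218) = -1/6941218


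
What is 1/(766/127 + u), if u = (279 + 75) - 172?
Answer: 127/23880 ≈ 0.0053183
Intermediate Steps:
u = 182 (u = 354 - 172 = 182)
1/(766/127 + u) = 1/(766/127 + 182) = 1/(23880/127) = 127/23880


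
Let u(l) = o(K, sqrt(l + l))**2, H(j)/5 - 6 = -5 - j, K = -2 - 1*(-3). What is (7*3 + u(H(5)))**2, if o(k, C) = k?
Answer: 484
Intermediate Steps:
K = 1 (K = -2 + 3 = 1)
H(j) = 5 - 5*j (H(j) = 30 + 5*(-5 - j) = 30 + (-25 - 5*j) = 5 - 5*j)
u(l) = 1 (u(l) = 1**2 = 1)
(7*3 + u(H(5)))**2 = (7*3 + 1)**2 = (21 + 1)**2 = 22**2 = 484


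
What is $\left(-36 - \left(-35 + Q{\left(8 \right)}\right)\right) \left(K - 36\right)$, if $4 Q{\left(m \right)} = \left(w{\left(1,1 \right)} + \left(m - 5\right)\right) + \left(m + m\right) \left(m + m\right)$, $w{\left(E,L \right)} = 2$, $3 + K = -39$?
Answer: $\frac{10335}{2} \approx 5167.5$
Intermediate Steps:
$K = -42$ ($K = -3 - 39 = -42$)
$Q{\left(m \right)} = - \frac{3}{4} + m^{2} + \frac{m}{4}$ ($Q{\left(m \right)} = \frac{\left(2 + \left(m - 5\right)\right) + \left(m + m\right) \left(m + m\right)}{4} = \frac{\left(2 + \left(-5 + m\right)\right) + 2 m 2 m}{4} = \frac{\left(-3 + m\right) + 4 m^{2}}{4} = \frac{-3 + m + 4 m^{2}}{4} = - \frac{3}{4} + m^{2} + \frac{m}{4}$)
$\left(-36 - \left(-35 + Q{\left(8 \right)}\right)\right) \left(K - 36\right) = \left(-36 + \left(35 - \left(- \frac{3}{4} + 8^{2} + \frac{1}{4} \cdot 8\right)\right)\right) \left(-42 - 36\right) = \left(-36 + \left(35 - \left(- \frac{3}{4} + 64 + 2\right)\right)\right) \left(-78\right) = \left(-36 + \left(35 - \frac{261}{4}\right)\right) \left(-78\right) = \left(-36 - \frac{121}{4}\right) \left(-78\right) = \left(- \frac{265}{4}\right) \left(-78\right) = \frac{10335}{2}$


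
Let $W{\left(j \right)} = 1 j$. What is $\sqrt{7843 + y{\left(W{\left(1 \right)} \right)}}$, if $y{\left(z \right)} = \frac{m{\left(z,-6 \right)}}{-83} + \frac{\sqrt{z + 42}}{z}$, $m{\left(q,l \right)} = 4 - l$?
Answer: $\frac{\sqrt{54029597 + 6889 \sqrt{43}}}{83} \approx 88.597$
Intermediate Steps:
$W{\left(j \right)} = j$
$y{\left(z \right)} = - \frac{10}{83} + \frac{\sqrt{42 + z}}{z}$ ($y{\left(z \right)} = \frac{4 - -6}{-83} + \frac{\sqrt{z + 42}}{z} = \left(4 + 6\right) \left(- \frac{1}{83}\right) + \frac{\sqrt{42 + z}}{z} = 10 \left(- \frac{1}{83}\right) + \frac{\sqrt{42 + z}}{z} = - \frac{10}{83} + \frac{\sqrt{42 + z}}{z}$)
$\sqrt{7843 + y{\left(W{\left(1 \right)} \right)}} = \sqrt{7843 - \left(\frac{10}{83} - \frac{\sqrt{42 + 1}}{1}\right)} = \sqrt{7843 - \left(\frac{10}{83} - \sqrt{43}\right)} = \sqrt{\frac{650959}{83} + \sqrt{43}}$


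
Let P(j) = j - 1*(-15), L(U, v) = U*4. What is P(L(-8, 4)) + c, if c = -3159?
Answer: -3176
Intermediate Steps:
L(U, v) = 4*U
P(j) = 15 + j (P(j) = j + 15 = 15 + j)
P(L(-8, 4)) + c = (15 + 4*(-8)) - 3159 = (15 - 32) - 3159 = -17 - 3159 = -3176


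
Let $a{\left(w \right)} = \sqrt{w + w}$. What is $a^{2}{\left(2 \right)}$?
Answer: $4$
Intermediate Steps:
$a{\left(w \right)} = \sqrt{2} \sqrt{w}$ ($a{\left(w \right)} = \sqrt{2 w} = \sqrt{2} \sqrt{w}$)
$a^{2}{\left(2 \right)} = \left(\sqrt{2} \sqrt{2}\right)^{2} = 2^{2} = 4$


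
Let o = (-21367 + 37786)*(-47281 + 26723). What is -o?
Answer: 337541802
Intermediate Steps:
o = -337541802 (o = 16419*(-20558) = -337541802)
-o = -1*(-337541802) = 337541802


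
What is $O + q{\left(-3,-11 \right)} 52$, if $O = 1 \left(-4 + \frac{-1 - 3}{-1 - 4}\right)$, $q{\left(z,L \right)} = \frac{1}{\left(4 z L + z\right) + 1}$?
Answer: $- \frac{14}{5} \approx -2.8$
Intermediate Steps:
$q{\left(z,L \right)} = \frac{1}{1 + z + 4 L z}$ ($q{\left(z,L \right)} = \frac{1}{\left(4 L z + z\right) + 1} = \frac{1}{\left(z + 4 L z\right) + 1} = \frac{1}{1 + z + 4 L z}$)
$O = - \frac{16}{5}$ ($O = 1 \left(-4 - \frac{4}{-5}\right) = 1 \left(-4 - - \frac{4}{5}\right) = 1 \left(-4 + \frac{4}{5}\right) = 1 \left(- \frac{16}{5}\right) = - \frac{16}{5} \approx -3.2$)
$O + q{\left(-3,-11 \right)} 52 = - \frac{16}{5} + \frac{1}{1 - 3 + 4 \left(-11\right) \left(-3\right)} 52 = - \frac{16}{5} + \frac{1}{1 - 3 + 132} \cdot 52 = - \frac{16}{5} + \frac{1}{130} \cdot 52 = - \frac{16}{5} + \frac{2}{5} = - \frac{14}{5}$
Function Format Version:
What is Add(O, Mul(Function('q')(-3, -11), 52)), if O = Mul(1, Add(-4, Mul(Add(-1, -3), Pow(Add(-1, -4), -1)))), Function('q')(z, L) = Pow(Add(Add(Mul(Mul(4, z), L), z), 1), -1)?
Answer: Rational(-14, 5) ≈ -2.8000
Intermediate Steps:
Function('q')(z, L) = Pow(Add(1, z, Mul(4, L, z)), -1) (Function('q')(z, L) = Pow(Add(Add(Mul(4, L, z), z), 1), -1) = Pow(Add(Add(z, Mul(4, L, z)), 1), -1) = Pow(Add(1, z, Mul(4, L, z)), -1))
O = Rational(-16, 5) (O = Mul(1, Add(-4, Mul(-4, Pow(-5, -1)))) = Mul(1, Add(-4, Mul(-4, Rational(-1, 5)))) = Mul(1, Add(-4, Rational(4, 5))) = Mul(1, Rational(-16, 5)) = Rational(-16, 5) ≈ -3.2000)
Add(O, Mul(Function('q')(-3, -11), 52)) = Add(Rational(-16, 5), Mul(Pow(Add(1, -3, Mul(4, -11, -3)), -1), 52)) = Add(Rational(-16, 5), Mul(Pow(Add(1, -3, 132), -1), 52)) = Add(Rational(-16, 5), Mul(Pow(130, -1), 52)) = Add(Rational(-16, 5), Mul(Rational(1, 130), 52)) = Add(Rational(-16, 5), Rational(2, 5)) = Rational(-14, 5)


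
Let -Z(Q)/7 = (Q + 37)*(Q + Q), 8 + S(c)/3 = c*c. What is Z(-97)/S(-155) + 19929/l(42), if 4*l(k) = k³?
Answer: -166141/3026142 ≈ -0.054902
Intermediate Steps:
l(k) = k³/4
S(c) = -24 + 3*c² (S(c) = -24 + 3*(c*c) = -24 + 3*c²)
Z(Q) = -14*Q*(37 + Q) (Z(Q) = -7*(Q + 37)*(Q + Q) = -7*(37 + Q)*2*Q = -14*Q*(37 + Q))
Z(-97)/S(-155) + 19929/l(42) = (-14*(-97)*(37 - 97))/(-24 + 3*(-155)²) + 19929/(((¼)*42³)) = (-14*(-97)*(-60))/(-24 + 3*24025) + 19929/(((¼)*74088)) = -81480/(-24 + 72075) + 19929/18522 = -81480/72051 + 19929*(1/18522) = -81480*1/72051 + 949/882 = -3880/3431 + 949/882 = -166141/3026142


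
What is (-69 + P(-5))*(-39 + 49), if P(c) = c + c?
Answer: -790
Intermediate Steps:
P(c) = 2*c
(-69 + P(-5))*(-39 + 49) = (-69 + 2*(-5))*(-39 + 49) = (-69 - 10)*10 = -79*10 = -790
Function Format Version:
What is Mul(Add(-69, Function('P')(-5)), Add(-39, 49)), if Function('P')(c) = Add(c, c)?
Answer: -790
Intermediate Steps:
Function('P')(c) = Mul(2, c)
Mul(Add(-69, Function('P')(-5)), Add(-39, 49)) = Mul(Add(-69, Mul(2, -5)), Add(-39, 49)) = Mul(Add(-69, -10), 10) = Mul(-79, 10) = -790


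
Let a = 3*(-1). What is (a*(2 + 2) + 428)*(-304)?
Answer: -126464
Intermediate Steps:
a = -3
(a*(2 + 2) + 428)*(-304) = (-3*(2 + 2) + 428)*(-304) = (-3*4 + 428)*(-304) = (-12 + 428)*(-304) = 416*(-304) = -126464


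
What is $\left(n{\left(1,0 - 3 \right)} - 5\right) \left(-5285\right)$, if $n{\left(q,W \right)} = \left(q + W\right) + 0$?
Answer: $36995$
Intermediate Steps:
$n{\left(q,W \right)} = W + q$ ($n{\left(q,W \right)} = \left(W + q\right) + 0 = W + q$)
$\left(n{\left(1,0 - 3 \right)} - 5\right) \left(-5285\right) = \left(\left(\left(0 - 3\right) + 1\right) - 5\right) \left(-5285\right) = \left(\left(-3 + 1\right) - 5\right) \left(-5285\right) = \left(-2 - 5\right) \left(-5285\right) = \left(-7\right) \left(-5285\right) = 36995$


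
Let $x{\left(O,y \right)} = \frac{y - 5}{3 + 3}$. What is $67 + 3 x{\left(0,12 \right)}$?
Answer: $\frac{141}{2} \approx 70.5$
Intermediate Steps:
$x{\left(O,y \right)} = - \frac{5}{6} + \frac{y}{6}$ ($x{\left(O,y \right)} = \frac{-5 + y}{6} = \left(-5 + y\right) \frac{1}{6} = - \frac{5}{6} + \frac{y}{6}$)
$67 + 3 x{\left(0,12 \right)} = 67 + 3 \left(- \frac{5}{6} + \frac{1}{6} \cdot 12\right) = 67 + 3 \left(- \frac{5}{6} + 2\right) = 67 + 3 \cdot \frac{7}{6} = 67 + \frac{7}{2} = \frac{141}{2}$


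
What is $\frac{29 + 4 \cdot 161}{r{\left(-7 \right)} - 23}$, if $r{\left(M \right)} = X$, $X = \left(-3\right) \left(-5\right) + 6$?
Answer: $- \frac{673}{2} \approx -336.5$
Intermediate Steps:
$X = 21$ ($X = 15 + 6 = 21$)
$r{\left(M \right)} = 21$
$\frac{29 + 4 \cdot 161}{r{\left(-7 \right)} - 23} = \frac{29 + 4 \cdot 161}{21 - 23} = \frac{29 + 644}{-2} = 673 \left(- \frac{1}{2}\right) = - \frac{673}{2}$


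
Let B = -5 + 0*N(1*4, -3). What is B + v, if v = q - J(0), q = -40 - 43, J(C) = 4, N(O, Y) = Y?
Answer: -92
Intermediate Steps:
q = -83
B = -5 (B = -5 + 0*(-3) = -5 + 0 = -5)
v = -87 (v = -83 - 1*4 = -83 - 4 = -87)
B + v = -5 - 87 = -92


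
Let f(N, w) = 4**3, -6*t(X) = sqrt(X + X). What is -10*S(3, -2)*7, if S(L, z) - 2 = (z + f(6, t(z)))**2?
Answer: -269220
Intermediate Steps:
t(X) = -sqrt(2)*sqrt(X)/6 (t(X) = -sqrt(X + X)/6 = -sqrt(2)*sqrt(X)/6)
f(N, w) = 64
S(L, z) = 2 + (64 + z)**2 (S(L, z) = 2 + (z + 64)**2 = 2 + (64 + z)**2)
-10*S(3, -2)*7 = -10*(2 + (64 - 2)**2)*7 = -10*(2 + 62**2)*7 = -10*(2 + 3844)*7 = -10*3846*7 = -38460*7 = -269220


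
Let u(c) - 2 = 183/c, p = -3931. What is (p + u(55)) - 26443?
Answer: -1670277/55 ≈ -30369.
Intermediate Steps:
u(c) = 2 + 183/c
(p + u(55)) - 26443 = (-3931 + (2 + 183/55)) - 26443 = (-3931 + 293/55) - 26443 = -215912/55 - 26443 = -1670277/55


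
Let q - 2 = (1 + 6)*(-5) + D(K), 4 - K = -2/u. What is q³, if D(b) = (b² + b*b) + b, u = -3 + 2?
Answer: -12167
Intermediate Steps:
u = -1
K = 2 (K = 4 - (-2)/(-1) = 4 - (-2)*(-1) = 4 - 1*2 = 4 - 2 = 2)
D(b) = b + 2*b² (D(b) = (b² + b²) + b = 2*b² + b = b + 2*b²)
q = -23 (q = 2 + ((1 + 6)*(-5) + 2*(1 + 2*2)) = 2 + (7*(-5) + 2*(1 + 4)) = 2 + (-35 + 2*5) = 2 + (-35 + 10) = 2 - 25 = -23)
q³ = (-23)³ = -12167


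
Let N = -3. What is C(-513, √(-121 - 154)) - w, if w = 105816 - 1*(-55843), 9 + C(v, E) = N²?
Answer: -161659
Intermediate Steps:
C(v, E) = 0 (C(v, E) = -9 + (-3)² = -9 + 9 = 0)
w = 161659 (w = 105816 + 55843 = 161659)
C(-513, √(-121 - 154)) - w = 0 - 1*161659 = 0 - 161659 = -161659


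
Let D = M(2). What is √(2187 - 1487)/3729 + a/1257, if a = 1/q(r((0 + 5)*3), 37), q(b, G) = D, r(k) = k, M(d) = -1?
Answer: -1/1257 + 10*√7/3729 ≈ 0.0062995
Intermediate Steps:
D = -1
q(b, G) = -1
a = -1 (a = 1/(-1) = -1)
√(2187 - 1487)/3729 + a/1257 = √(2187 - 1487)/3729 - 1/1257 = √700*(1/3729) - 1*1/1257 = (10*√7)*(1/3729) - 1/1257 = 10*√7/3729 - 1/1257 = -1/1257 + 10*√7/3729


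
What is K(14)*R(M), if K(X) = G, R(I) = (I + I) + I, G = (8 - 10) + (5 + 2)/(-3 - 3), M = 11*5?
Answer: -1045/2 ≈ -522.50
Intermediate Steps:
M = 55
G = -19/6 (G = -2 + 7/(-6) = -2 + 7*(-1/6) = -2 - 7/6 = -19/6 ≈ -3.1667)
R(I) = 3*I (R(I) = 2*I + I = 3*I)
K(X) = -19/6
K(14)*R(M) = -19*55/2 = -19/6*165 = -1045/2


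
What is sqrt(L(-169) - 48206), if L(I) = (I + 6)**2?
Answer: I*sqrt(21637) ≈ 147.1*I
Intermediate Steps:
L(I) = (6 + I)**2
sqrt(L(-169) - 48206) = sqrt((6 - 169)**2 - 48206) = sqrt((-163)**2 - 48206) = sqrt(26569 - 48206) = sqrt(-21637) = I*sqrt(21637)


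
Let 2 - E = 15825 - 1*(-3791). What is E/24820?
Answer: -9807/12410 ≈ -0.79025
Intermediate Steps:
E = -19614 (E = 2 - (15825 - 1*(-3791)) = 2 - (15825 + 3791) = 2 - 1*19616 = 2 - 19616 = -19614)
E/24820 = -19614/24820 = -19614*1/24820 = -9807/12410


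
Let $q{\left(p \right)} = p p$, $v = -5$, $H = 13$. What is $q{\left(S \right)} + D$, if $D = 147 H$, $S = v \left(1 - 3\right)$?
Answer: $2011$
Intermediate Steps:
$S = 10$ ($S = - 5 \left(1 - 3\right) = \left(-5\right) \left(-2\right) = 10$)
$q{\left(p \right)} = p^{2}$
$D = 1911$ ($D = 147 \cdot 13 = 1911$)
$q{\left(S \right)} + D = 10^{2} + 1911 = 100 + 1911 = 2011$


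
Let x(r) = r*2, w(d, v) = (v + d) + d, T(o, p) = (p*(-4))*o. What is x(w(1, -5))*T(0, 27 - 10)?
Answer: 0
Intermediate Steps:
T(o, p) = -4*o*p (T(o, p) = (-4*p)*o = -4*o*p)
w(d, v) = v + 2*d (w(d, v) = (d + v) + d = v + 2*d)
x(r) = 2*r
x(w(1, -5))*T(0, 27 - 10) = (2*(-5 + 2*1))*(-4*0*(27 - 10)) = (2*(-5 + 2))*(-4*0*17) = (2*(-3))*0 = -6*0 = 0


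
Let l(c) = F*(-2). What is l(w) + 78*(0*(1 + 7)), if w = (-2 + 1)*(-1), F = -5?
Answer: 10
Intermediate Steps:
w = 1 (w = -1*(-1) = 1)
l(c) = 10 (l(c) = -5*(-2) = 10)
l(w) + 78*(0*(1 + 7)) = 10 + 78*(0*(1 + 7)) = 10 + 78*(0*8) = 10 + 78*0 = 10 + 0 = 10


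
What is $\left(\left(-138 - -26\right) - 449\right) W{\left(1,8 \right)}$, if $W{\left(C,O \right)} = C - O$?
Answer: $3927$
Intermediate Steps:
$\left(\left(-138 - -26\right) - 449\right) W{\left(1,8 \right)} = \left(\left(-138 - -26\right) - 449\right) \left(1 - 8\right) = \left(\left(-138 + 26\right) - 449\right) \left(1 - 8\right) = \left(-112 - 449\right) \left(-7\right) = \left(-561\right) \left(-7\right) = 3927$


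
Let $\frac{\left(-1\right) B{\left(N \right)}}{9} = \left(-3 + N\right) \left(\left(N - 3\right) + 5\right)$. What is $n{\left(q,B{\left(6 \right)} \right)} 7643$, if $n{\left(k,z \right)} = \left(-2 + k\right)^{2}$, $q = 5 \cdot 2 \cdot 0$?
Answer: $30572$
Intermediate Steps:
$q = 0$ ($q = 10 \cdot 0 = 0$)
$B{\left(N \right)} = - 9 \left(-3 + N\right) \left(2 + N\right)$ ($B{\left(N \right)} = - 9 \left(-3 + N\right) \left(\left(N - 3\right) + 5\right) = - 9 \left(-3 + N\right) \left(\left(-3 + N\right) + 5\right) = - 9 \left(-3 + N\right) \left(2 + N\right)$)
$n{\left(q,B{\left(6 \right)} \right)} 7643 = \left(-2 + 0\right)^{2} \cdot 7643 = \left(-2\right)^{2} \cdot 7643 = 4 \cdot 7643 = 30572$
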